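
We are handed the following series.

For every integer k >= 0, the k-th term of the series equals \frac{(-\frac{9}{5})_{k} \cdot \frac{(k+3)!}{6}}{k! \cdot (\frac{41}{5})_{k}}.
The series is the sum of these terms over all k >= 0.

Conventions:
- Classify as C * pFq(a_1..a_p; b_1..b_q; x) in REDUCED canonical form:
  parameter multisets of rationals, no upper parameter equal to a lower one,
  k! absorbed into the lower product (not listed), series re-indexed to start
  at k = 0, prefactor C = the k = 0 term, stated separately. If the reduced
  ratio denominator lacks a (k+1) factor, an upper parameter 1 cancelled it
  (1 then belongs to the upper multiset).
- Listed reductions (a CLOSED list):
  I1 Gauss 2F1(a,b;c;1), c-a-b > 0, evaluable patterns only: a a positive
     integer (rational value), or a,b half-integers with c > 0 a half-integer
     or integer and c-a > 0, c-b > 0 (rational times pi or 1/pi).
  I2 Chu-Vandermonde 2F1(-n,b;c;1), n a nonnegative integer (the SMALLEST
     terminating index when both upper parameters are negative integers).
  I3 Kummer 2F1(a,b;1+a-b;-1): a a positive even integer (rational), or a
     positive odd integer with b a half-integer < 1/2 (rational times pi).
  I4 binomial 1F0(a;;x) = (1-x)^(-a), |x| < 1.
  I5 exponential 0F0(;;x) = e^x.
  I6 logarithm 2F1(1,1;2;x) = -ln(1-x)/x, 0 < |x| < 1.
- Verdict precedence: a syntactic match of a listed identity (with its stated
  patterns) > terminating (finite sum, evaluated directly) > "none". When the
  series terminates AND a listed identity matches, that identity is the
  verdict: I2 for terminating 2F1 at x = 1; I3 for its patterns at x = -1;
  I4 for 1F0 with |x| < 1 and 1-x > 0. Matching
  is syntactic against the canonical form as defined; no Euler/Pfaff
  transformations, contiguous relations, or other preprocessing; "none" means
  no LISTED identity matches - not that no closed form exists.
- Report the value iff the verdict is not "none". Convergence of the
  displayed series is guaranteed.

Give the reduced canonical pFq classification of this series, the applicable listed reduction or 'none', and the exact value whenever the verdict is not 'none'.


At argument 1: a 2F1 with upper {-\frac{9}{5}, 4}, lower {\frac{41}{5}}, scaled by C = 1. Verdict: the Gauss summation I1 matches (x = 1: the Gamma ratio telescopes since c-a-b = 6 > 0 and a = 4 in Z>0). Its exact value is \frac{403}{1250}.

First insight: t_0 = 1 here, and the factorial ratio (C = 1) (k+a-1)!/(a-1)! is a rising factorial (a)_k.
Consecutive-term ratio: r(k) = 1 * (k-\frac{9}{5}) (k+4) / [(k+\frac{41}{5}) (k+1)] ; factor over Q: parameters, x = 1, and C = 1.


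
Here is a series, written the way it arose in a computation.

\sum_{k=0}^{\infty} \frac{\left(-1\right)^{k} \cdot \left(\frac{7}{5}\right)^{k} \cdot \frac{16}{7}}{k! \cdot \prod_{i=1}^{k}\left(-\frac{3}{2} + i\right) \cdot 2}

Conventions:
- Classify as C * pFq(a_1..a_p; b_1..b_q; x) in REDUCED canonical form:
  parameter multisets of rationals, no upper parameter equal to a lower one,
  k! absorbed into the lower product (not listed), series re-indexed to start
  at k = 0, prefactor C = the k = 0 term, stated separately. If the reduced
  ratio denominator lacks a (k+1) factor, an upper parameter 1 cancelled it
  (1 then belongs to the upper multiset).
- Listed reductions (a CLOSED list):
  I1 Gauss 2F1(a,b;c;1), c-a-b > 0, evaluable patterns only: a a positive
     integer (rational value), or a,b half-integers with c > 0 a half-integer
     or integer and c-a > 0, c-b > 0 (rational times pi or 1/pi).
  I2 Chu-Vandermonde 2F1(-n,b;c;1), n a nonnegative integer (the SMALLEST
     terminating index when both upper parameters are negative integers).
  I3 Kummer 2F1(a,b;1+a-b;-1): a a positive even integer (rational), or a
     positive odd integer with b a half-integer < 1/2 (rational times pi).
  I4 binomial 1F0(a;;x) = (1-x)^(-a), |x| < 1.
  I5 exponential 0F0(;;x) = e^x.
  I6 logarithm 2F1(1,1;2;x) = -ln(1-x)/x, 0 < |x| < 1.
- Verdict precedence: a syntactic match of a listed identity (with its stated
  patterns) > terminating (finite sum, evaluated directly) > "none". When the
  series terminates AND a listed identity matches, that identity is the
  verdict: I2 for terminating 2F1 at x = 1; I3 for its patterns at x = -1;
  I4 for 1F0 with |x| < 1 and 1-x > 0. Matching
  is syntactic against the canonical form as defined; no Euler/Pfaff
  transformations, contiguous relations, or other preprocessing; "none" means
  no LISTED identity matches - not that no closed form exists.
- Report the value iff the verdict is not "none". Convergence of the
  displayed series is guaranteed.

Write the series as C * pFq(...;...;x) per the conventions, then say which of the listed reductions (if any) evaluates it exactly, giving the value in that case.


First insight: t_0 being \frac{8}{7}, the constant factors (C = 8/7, x = -7/5) combine into one prefactor.
Adjacent-term ratio: r(k) = -\frac{7}{5} * 1 / [(k-\frac{1}{2}) (k+1)] - rational in k, leading ratio -\frac{7}{5}; with t_0 = \frac{8}{7}, classification follows.

Canonical form: C = \frac{8}{7} times 0F1 with upper {-}, lower {-\frac{1}{2}}, x = -\frac{7}{5}. Verdict: none - this 0F1 at x = -\frac{7}{5} matches no listed pattern, and upper {-} holds no stopper.


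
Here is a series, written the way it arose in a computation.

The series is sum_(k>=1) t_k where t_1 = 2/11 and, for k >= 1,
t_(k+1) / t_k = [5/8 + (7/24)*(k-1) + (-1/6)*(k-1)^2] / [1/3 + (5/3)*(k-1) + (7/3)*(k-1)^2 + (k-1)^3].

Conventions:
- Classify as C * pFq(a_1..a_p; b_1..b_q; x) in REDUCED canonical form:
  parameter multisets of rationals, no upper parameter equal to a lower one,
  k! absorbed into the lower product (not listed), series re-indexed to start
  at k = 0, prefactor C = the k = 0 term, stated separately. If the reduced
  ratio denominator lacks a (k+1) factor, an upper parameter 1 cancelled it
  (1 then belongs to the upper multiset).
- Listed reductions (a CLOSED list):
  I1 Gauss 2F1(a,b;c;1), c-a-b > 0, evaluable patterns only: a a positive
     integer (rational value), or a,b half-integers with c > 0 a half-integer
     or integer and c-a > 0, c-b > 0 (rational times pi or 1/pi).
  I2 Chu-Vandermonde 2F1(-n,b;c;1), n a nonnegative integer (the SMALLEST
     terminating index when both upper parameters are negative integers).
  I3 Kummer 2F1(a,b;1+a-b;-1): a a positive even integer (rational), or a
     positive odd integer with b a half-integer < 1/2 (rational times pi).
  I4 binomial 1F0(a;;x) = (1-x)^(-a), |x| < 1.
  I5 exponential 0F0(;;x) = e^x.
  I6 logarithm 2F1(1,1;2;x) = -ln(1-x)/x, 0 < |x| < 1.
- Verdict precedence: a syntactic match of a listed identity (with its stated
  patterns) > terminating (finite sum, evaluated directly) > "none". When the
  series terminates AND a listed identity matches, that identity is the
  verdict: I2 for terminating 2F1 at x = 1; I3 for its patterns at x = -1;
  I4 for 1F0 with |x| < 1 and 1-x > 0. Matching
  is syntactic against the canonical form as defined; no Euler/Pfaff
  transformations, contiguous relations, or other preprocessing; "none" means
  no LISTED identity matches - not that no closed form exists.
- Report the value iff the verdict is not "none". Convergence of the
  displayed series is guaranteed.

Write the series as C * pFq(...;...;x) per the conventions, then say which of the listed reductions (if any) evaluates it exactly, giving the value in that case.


Key observation: from the first term 2/11: factor the ratio over Q (C = 2/11, x = -1/6): negated roots = parameters.
Adjacent-term ratio: r(k) = (-1/6) * (k-3) (k+5/4) / [(k+1/3) (k+1) (k+1)] - poly over poly, x = (-1/6) from leading terms; C = 2/11 at k = 0.

With C = 2/11: the canonical form is 2F2(-3, 5/4; 1/3, 1; -1/6). Verdict: terminating (-3 upstairs). 4 nonzero terms in all; added directly. Sum: 90187/157696.


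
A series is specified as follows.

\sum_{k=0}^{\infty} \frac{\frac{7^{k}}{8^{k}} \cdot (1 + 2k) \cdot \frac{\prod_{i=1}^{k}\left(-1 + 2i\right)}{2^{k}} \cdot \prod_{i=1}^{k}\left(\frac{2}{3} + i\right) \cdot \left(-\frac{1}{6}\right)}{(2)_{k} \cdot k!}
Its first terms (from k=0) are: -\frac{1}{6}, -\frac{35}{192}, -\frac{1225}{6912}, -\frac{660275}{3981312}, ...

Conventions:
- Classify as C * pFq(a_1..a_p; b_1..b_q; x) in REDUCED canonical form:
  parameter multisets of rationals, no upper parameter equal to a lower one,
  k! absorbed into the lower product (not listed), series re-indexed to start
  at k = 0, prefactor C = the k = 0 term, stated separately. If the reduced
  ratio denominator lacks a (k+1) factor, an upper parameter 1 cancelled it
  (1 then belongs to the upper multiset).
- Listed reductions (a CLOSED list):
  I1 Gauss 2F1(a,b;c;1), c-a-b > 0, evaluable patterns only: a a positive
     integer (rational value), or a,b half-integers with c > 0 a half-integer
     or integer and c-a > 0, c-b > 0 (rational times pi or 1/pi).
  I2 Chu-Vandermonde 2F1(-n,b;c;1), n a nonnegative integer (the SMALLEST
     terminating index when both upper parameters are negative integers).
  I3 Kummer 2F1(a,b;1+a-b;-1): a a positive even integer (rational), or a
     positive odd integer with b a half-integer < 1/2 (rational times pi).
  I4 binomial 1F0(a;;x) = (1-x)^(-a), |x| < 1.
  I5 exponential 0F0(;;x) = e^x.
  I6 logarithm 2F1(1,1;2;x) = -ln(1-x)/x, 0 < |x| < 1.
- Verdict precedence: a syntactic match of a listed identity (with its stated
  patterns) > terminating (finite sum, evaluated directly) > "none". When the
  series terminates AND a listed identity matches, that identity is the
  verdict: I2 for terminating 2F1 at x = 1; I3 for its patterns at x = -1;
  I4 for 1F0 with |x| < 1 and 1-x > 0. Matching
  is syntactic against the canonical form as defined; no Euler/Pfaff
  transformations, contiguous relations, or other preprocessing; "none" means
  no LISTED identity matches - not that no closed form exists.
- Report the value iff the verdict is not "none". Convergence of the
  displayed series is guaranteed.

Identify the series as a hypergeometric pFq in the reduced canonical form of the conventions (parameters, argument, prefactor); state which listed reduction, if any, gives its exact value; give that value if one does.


The series (x = \frac{7}{8}) is 2F1: upper {\frac{3}{2}, \frac{5}{3}}, lower {2}, prefactor -\frac{1}{6}. Verdict: none here - no I1-I6 shape fits x = \frac{7}{8} with lower {2}.

Key observation: t_0 being -\frac{1}{6}, the running product (C = -1/6, x = 7/8) telescopes to a rising factorial.
Step ratio: r(k) = \frac{7}{8} * (k+\frac{3}{2}) (k+\frac{5}{3}) / [(k+2) (k+1)] - poly over poly, x = \frac{7}{8} from leading terms; C = -\frac{1}{6} at k = 0.


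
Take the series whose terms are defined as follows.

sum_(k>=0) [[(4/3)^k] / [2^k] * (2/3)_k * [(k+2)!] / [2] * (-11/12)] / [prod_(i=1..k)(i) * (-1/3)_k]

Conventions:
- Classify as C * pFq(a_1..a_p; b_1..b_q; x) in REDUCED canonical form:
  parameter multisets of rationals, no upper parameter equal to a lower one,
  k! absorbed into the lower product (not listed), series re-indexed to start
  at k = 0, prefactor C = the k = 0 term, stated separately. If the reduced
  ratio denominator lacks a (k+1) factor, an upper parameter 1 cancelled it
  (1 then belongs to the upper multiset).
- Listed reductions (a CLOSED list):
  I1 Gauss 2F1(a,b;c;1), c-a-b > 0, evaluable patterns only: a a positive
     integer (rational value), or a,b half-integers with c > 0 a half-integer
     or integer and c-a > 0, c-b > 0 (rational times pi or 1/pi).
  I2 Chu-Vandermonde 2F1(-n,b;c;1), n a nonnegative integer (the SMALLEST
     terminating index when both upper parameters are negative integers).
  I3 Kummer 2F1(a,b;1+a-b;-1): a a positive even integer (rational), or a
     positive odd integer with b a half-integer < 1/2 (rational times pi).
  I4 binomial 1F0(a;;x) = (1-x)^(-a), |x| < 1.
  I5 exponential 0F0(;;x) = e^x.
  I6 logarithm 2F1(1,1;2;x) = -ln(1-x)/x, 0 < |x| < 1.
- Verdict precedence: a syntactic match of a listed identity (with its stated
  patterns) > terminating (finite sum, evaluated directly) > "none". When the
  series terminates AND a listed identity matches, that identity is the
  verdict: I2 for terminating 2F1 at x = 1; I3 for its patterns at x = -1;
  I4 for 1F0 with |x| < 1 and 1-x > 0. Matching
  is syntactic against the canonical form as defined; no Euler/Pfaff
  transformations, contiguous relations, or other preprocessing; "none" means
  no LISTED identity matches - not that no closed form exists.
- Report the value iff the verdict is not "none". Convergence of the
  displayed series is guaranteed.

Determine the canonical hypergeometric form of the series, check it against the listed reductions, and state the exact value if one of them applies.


The series (x = 2/3) is 2F1: upper {2/3, 3}, lower {-1/3}, prefactor -11/12. Verdict: none here - no I1-I6 shape fits x = 2/3 with lower {-1/3}.

Key step: t_0 being -11/12, the two k-th powers (prefactor -11/12) combine into one argument.
Term ratio: r(k) = (2/3) * (k+2/3) (k+3) / [(k-1/3) (k+1)] - rational; roots negated = parameters, x = (2/3), C = -11/12.


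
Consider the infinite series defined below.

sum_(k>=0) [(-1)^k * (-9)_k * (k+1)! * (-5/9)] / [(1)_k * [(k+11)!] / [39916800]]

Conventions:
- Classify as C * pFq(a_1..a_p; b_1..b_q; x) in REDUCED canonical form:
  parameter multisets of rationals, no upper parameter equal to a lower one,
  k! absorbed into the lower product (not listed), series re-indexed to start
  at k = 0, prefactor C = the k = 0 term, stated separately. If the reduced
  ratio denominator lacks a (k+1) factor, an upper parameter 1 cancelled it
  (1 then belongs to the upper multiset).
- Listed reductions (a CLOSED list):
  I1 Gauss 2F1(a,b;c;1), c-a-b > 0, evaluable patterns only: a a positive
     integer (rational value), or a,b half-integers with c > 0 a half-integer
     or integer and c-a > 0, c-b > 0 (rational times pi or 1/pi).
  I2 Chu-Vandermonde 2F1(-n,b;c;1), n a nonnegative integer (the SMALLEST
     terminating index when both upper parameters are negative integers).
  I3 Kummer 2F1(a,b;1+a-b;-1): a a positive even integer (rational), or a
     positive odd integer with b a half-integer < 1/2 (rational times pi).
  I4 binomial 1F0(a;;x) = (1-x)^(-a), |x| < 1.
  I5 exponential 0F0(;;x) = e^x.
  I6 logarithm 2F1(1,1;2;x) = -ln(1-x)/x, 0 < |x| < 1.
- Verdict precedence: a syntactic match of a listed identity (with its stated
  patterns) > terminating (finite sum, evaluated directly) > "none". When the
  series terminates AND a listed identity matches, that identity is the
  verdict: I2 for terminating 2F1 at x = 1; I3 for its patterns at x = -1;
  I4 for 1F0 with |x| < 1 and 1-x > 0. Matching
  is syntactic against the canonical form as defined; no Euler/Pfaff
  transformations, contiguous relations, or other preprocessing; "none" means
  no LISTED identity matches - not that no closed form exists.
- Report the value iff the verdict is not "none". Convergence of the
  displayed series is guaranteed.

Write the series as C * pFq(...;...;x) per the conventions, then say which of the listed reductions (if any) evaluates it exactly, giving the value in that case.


The series (x = -1) is 2F1: upper {-9, 2}, lower {12}, prefactor -5/9. Verdict: the Kummer evaluation I3 fires (x = -1; c = 12 equals 1+a-b for upper {-9, 2}: listed pattern). Its exact value is -55/18.

Key observation: from the first term -5/9: the denominator's factorial ratio (C = -5/9, x = -1) is a lower Pochhammer.
Step ratio: r(k) = (-1) * (k-9) (k+2) / [(k+12) (k+1)] - rational in k. x = (-1); t_0 = -5/9; negate the roots.


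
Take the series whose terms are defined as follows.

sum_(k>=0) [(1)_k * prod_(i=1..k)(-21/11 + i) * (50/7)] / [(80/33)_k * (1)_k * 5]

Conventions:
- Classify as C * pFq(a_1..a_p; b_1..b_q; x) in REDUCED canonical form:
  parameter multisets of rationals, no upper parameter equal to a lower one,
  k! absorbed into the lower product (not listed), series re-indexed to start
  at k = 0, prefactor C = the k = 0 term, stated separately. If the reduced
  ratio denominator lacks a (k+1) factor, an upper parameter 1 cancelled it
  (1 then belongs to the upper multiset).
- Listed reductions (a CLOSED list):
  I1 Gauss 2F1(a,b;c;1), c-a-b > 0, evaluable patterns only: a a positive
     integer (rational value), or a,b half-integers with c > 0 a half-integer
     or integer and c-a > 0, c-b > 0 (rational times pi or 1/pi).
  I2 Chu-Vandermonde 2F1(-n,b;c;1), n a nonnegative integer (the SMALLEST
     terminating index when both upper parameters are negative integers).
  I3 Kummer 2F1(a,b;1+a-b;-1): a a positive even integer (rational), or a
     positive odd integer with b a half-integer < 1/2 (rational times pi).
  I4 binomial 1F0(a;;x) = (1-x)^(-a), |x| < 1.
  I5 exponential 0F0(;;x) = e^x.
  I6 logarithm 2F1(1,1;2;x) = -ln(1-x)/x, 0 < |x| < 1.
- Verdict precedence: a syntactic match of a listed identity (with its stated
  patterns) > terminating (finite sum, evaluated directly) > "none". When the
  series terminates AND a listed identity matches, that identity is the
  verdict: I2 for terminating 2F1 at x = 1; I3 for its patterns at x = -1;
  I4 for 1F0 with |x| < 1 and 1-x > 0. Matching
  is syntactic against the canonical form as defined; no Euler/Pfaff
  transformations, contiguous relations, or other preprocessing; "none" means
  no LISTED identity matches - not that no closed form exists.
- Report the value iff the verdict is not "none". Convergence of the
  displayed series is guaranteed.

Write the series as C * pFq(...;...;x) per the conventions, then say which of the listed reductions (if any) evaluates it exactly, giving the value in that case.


The series (x = 1) is 2F1: upper {-10/11, 1}, lower {80/33}, prefactor 10/7. Verdict: Gauss's theorem (I1) matches (x = 1: the Gamma ratio telescopes since c-a-b = 7/3 > 0 and a = 1 in Z>0). Sum: 470/539.

The tell: from the first term 10/7: the constant factors (C = 10/7, x = 1) combine into one prefactor.
Term ratio: r(k) = 1 * (k-10/11) (k+1) / [(k+80/33) (k+1)] - poly over poly, x = 1 from leading terms; C = 10/7 at k = 0.


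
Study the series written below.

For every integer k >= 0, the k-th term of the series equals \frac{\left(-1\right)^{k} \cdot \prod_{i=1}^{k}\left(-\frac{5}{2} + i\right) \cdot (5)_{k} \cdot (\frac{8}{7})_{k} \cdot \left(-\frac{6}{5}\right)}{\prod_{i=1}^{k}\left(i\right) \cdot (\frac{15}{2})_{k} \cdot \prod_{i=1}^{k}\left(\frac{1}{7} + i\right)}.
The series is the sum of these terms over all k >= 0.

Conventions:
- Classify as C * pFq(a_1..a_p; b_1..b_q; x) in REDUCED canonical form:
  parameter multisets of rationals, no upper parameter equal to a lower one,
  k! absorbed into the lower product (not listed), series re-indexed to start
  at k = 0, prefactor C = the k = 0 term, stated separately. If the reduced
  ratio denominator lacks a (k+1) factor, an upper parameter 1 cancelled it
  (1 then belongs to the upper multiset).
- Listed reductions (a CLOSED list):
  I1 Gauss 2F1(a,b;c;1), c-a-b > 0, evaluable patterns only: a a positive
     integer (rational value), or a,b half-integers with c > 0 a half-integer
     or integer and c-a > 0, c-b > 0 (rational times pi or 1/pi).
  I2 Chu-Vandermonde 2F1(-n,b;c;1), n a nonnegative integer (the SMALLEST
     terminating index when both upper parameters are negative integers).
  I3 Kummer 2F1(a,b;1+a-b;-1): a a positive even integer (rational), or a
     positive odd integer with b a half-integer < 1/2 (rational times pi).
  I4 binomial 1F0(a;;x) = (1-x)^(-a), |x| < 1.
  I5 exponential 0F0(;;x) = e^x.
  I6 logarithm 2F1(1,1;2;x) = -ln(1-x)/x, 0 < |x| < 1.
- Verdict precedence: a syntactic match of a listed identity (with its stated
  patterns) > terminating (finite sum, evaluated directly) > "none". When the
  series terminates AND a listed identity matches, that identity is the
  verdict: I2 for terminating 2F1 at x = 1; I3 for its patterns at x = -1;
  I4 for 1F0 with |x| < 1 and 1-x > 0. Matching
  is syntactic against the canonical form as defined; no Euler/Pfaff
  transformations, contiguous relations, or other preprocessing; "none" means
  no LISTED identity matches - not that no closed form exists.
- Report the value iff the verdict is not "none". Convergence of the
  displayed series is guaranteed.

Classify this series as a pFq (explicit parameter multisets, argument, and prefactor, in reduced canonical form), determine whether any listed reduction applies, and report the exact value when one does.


Key step: with t_0 = -\frac{6}{5}, the running product (C = -6/5, x = -1) telescopes to a rising factorial.
Term ratio: r(k) = -1 * (k-\frac{3}{2}) (k+5) / [(k+\frac{15}{2}) (k+1)] - rational; roots negated = parameters, x = -1, C = -\frac{6}{5}.

At argument -1: a 2F1 with upper {-\frac{3}{2}, 5}, lower {\frac{15}{2}}, scaled by C = -\frac{6}{5}. Verdict: the Kummer evaluation I3 applies (x = -1; c = \frac{15}{2} equals 1+a-b for upper {-\frac{3}{2}, 5}: listed pattern). Sum: \left(-\frac{27027}{32768}\right) \cdot \pi.


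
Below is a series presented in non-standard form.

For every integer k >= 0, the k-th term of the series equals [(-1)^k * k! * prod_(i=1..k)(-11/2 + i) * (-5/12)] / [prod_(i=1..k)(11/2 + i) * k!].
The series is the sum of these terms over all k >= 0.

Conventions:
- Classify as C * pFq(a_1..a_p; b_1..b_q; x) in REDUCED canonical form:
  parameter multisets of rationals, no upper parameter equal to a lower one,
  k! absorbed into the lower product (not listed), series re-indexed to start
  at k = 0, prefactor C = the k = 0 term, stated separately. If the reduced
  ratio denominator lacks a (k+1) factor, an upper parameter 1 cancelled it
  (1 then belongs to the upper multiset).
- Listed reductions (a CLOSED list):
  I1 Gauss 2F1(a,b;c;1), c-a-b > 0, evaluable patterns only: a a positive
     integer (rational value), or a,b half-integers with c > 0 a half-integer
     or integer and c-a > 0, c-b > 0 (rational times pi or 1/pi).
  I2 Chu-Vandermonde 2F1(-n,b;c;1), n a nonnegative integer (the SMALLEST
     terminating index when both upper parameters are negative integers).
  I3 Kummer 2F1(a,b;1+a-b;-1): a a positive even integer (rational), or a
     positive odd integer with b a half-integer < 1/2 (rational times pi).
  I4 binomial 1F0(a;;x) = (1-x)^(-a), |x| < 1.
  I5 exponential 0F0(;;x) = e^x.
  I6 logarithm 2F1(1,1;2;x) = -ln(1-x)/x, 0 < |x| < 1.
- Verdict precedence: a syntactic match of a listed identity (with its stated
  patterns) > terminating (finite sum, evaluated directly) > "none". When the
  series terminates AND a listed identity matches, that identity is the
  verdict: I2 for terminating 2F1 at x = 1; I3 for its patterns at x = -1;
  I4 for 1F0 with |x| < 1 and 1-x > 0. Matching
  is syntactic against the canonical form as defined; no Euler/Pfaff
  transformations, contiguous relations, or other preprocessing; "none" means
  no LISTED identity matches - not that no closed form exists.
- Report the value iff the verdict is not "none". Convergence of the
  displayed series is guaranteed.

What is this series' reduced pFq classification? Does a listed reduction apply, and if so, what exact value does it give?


Reduced: x = -1, 2F1, upper = {-9/2, 1}, lower = {13/2}, C = -5/12. Verdict: Kummer (I3) matches (x = -1; c = 13/2 equals 1+a-b for upper {-9/2, 1}: listed pattern). Exact value: (-1155/4096) * pi.

First insight: t_0 = -5/12 here, and the factorial ratio (prefactor -5/12) (k+a-1)!/(a-1)! is a rising factorial (a)_k.
Consecutive-term ratio: r(k) = (-1) * (k-9/2) (k+1) / [(k+13/2) (k+1)] - rational; roots negated = parameters, x = (-1), C = -5/12.


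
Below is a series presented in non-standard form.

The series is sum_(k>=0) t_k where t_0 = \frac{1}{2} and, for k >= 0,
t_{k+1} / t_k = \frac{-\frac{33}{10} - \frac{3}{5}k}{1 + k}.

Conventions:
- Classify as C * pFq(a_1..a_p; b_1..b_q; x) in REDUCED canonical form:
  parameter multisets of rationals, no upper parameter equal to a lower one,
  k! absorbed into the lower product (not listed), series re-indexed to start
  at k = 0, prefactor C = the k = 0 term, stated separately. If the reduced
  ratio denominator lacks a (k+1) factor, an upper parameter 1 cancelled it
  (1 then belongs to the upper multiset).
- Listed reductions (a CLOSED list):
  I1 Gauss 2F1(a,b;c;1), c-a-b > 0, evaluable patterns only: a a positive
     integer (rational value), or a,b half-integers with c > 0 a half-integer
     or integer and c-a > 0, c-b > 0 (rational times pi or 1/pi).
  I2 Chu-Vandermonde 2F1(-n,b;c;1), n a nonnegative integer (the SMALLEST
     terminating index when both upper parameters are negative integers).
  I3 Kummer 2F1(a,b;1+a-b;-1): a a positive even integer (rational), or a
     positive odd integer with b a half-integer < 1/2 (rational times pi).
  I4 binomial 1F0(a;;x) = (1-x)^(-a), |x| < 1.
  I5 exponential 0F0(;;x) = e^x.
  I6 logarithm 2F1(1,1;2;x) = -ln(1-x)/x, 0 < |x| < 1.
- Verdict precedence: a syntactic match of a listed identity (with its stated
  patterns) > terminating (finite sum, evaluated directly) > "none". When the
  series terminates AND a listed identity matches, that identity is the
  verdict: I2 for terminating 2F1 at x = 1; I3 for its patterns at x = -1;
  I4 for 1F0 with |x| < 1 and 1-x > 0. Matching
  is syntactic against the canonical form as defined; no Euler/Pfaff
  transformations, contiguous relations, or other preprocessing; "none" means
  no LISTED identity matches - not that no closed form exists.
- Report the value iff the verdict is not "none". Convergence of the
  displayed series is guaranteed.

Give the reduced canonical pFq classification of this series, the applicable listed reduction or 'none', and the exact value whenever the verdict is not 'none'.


Canonical form: C = \frac{1}{2} times 1F0 with upper {\frac{11}{2}}, lower {-}, x = -\frac{3}{5}. Verdict: binomial (I4) fires (the 1F0 binomial series: exponent -11/2, x = -\frac{3}{5}). Its exact value is \frac{1}{2} \cdot \left(\frac{8}{5}\right)^{-\frac{11}{2}}.

The tell: from the first term \frac{1}{2}: factor the ratio over Q (prefactor 1/2): negated roots = parameters.
Consecutive-term ratio: r(k) = -\frac{3}{5} * (k+\frac{11}{2}) / [(k+1)] - rational in k, leading ratio -\frac{3}{5}; with t_0 = \frac{1}{2}, classification follows.


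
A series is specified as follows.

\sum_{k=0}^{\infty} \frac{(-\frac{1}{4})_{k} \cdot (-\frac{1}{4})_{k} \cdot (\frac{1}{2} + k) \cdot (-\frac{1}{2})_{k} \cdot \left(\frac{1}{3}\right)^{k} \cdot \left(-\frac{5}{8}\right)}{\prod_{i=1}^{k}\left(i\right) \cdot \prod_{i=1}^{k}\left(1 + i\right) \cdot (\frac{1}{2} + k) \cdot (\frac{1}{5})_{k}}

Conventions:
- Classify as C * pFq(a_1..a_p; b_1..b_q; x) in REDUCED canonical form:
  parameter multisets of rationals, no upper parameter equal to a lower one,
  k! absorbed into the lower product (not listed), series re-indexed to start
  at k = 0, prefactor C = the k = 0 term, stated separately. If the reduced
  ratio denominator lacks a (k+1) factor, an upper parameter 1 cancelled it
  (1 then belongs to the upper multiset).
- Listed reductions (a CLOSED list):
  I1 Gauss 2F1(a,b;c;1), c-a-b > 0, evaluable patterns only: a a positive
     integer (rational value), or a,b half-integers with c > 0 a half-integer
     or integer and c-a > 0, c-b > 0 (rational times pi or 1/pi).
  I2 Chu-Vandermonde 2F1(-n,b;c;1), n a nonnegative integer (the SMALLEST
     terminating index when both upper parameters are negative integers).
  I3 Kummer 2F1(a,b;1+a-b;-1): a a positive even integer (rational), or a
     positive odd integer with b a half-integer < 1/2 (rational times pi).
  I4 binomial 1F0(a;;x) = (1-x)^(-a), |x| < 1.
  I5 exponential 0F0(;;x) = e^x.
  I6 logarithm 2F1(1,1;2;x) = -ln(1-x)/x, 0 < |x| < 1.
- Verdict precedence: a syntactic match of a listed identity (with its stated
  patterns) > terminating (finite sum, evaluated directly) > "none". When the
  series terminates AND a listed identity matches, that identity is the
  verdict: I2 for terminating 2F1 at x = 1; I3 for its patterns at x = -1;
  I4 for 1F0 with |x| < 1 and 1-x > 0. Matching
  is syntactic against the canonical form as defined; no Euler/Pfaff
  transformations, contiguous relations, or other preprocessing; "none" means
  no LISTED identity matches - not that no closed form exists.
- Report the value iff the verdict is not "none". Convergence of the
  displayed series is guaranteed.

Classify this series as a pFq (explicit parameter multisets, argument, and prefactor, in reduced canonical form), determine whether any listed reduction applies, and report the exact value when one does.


The series (x = \frac{1}{3}) is 3F2: upper {-\frac{1}{2}, -\frac{1}{4}, -\frac{1}{4}}, lower {\frac{1}{5}, 2}, prefactor -\frac{5}{8}. Verdict: none - this 3F2 at x = \frac{1}{3} matches no listed pattern, and upper {-\frac{1}{2}, -\frac{1}{4}, -\frac{1}{4}} holds no stopper.

Key observation: with t_0 = -\frac{5}{8}, k + 1/2 divides numerator and denominator alike; prefactor -5/8 after cancelling.
Ratio: r(k) = \frac{1}{3} * (k-\frac{1}{2}) (k-\frac{1}{4}) (k-\frac{1}{4}) / [(k+\frac{1}{5}) (k+2) (k+1)] - rational in k, leading ratio \frac{1}{3}; with t_0 = -\frac{5}{8}, classification follows.


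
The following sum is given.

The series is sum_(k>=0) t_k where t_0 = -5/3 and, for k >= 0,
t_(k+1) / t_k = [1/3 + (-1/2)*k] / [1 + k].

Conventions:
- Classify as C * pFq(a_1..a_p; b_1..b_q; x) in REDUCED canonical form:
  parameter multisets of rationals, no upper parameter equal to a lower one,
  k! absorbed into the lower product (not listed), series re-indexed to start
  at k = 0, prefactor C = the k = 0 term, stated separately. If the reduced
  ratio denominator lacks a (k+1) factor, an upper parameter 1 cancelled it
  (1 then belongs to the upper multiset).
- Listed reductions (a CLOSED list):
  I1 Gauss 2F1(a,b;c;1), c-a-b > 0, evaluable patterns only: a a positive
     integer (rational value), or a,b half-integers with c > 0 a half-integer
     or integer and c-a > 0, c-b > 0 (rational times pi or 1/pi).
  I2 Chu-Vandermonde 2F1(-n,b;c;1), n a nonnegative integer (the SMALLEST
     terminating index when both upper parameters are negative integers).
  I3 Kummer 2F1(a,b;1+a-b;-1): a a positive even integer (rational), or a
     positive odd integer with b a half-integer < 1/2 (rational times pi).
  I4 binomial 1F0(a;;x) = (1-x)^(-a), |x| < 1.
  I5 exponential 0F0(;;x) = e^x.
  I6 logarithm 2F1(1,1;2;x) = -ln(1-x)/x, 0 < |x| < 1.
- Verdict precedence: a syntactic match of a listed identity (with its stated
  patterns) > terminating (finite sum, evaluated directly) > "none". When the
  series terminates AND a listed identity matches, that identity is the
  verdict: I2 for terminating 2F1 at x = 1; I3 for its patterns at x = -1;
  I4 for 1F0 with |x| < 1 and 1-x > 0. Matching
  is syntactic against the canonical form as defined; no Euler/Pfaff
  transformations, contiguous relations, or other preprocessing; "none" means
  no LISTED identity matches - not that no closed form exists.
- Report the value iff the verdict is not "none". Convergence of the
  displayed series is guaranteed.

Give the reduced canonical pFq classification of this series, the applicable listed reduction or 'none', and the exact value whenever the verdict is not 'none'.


Prefactor -5/3, argument -1/2: 1F0 with upper {-2/3} over lower {-}. Verdict: the I4 binomial reduction fires (the 1F0 binomial series: exponent 2/3, x = -1/2). Sum: (-5/3) * (3/2)^(2/3).

First insight: x = (-1/2) and roots of the ratio polynomials (C = -5/3) are the negated parameters.
Adjacent-term ratio: r(k) = (-1/2) * (k-2/3) / [(k+1)] ; factor over Q: parameters, x = (-1/2), and C = -5/3.


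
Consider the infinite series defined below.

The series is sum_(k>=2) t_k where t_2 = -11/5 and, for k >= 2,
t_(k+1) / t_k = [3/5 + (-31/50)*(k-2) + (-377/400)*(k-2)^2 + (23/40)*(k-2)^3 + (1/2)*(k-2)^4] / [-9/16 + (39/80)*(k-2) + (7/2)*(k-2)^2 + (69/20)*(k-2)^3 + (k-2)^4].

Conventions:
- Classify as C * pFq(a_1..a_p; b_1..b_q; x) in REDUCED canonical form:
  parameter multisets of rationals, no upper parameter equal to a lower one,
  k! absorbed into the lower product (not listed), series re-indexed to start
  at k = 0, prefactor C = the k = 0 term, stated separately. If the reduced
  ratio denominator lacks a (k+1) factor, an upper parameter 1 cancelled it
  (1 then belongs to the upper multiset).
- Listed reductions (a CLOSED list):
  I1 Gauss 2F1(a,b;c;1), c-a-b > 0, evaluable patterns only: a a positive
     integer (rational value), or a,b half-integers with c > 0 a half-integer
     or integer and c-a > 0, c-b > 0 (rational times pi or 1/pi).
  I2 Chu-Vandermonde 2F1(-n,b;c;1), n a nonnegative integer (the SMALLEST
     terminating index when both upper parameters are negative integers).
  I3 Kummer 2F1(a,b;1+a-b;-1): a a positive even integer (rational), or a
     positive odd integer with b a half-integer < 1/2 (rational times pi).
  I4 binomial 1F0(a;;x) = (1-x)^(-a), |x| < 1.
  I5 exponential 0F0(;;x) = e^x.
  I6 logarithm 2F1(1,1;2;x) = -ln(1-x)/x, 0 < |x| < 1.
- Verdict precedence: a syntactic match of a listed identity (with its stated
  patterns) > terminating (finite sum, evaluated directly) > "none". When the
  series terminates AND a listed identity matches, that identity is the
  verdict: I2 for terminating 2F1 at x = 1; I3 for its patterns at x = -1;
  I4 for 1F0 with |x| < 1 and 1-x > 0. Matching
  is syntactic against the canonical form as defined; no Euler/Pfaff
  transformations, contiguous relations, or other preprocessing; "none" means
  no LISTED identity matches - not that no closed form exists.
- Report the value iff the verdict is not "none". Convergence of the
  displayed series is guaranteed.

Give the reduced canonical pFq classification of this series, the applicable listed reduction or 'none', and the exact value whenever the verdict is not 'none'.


First insight: t_0 = -11/5 here, and the parameter 5/4 appears in both the upper and lower lists and cancels (alongside the other common factor).
Consecutive-term ratio: r(k) = (1/2) * (k-4/5) (k-4/5) / [(k-3/10) (k+1)] - rational; roots negated = parameters, x = (1/2), C = -11/5.

At argument 1/2: a 2F1 with upper {-4/5, -4/5}, lower {-3/10}, scaled by C = -11/5. Verdict: none (x = 1/2): each listed identity misses the multisets {-4/5, -4/5} ; {-3/10}.


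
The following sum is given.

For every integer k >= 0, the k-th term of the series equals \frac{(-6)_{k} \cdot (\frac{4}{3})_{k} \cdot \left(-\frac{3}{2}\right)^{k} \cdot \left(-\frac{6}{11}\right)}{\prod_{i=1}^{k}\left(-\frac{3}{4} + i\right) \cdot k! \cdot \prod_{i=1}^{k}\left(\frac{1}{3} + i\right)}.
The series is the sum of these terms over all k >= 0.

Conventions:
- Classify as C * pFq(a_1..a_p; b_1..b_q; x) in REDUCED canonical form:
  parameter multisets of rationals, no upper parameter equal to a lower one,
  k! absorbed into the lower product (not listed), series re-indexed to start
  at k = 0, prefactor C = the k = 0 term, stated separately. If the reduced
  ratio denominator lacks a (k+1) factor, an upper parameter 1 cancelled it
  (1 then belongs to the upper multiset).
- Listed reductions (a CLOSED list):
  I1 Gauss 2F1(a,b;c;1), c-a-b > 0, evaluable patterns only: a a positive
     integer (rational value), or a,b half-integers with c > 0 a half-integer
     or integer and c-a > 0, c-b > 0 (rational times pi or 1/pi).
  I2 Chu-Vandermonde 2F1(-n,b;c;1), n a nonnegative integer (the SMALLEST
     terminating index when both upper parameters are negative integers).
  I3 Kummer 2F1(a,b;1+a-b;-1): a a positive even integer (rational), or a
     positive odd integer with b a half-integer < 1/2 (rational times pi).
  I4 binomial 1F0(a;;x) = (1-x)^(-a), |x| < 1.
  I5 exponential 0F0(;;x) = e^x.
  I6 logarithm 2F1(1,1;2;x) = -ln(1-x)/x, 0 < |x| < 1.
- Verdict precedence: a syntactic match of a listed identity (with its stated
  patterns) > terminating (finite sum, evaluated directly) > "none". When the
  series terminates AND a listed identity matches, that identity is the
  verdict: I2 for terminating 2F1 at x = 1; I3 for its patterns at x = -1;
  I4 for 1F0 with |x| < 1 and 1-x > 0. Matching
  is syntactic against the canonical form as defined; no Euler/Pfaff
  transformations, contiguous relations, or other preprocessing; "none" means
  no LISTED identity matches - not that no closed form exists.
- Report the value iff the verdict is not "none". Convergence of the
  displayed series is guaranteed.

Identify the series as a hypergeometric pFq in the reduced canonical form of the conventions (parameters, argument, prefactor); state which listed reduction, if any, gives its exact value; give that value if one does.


This is -\frac{6}{11} * 1F1(-6; \frac{1}{4}; -\frac{3}{2}) in reduced canonical form. Verdict: terminating. With -6 upstairs the series is a 7-term polynomial sum; evaluated term by term. Exact value: -\frac{12955146}{85085}.

First insight: from the first term -\frac{6}{11}: the lower running product (C = -6/11) is a rising factorial.
Term ratio: r(k) = -\frac{3}{2} * (k-6) / [(k+\frac{1}{4}) (k+1)] - rational in k. x = -\frac{3}{2}; t_0 = -\frac{6}{11}; negate the roots.


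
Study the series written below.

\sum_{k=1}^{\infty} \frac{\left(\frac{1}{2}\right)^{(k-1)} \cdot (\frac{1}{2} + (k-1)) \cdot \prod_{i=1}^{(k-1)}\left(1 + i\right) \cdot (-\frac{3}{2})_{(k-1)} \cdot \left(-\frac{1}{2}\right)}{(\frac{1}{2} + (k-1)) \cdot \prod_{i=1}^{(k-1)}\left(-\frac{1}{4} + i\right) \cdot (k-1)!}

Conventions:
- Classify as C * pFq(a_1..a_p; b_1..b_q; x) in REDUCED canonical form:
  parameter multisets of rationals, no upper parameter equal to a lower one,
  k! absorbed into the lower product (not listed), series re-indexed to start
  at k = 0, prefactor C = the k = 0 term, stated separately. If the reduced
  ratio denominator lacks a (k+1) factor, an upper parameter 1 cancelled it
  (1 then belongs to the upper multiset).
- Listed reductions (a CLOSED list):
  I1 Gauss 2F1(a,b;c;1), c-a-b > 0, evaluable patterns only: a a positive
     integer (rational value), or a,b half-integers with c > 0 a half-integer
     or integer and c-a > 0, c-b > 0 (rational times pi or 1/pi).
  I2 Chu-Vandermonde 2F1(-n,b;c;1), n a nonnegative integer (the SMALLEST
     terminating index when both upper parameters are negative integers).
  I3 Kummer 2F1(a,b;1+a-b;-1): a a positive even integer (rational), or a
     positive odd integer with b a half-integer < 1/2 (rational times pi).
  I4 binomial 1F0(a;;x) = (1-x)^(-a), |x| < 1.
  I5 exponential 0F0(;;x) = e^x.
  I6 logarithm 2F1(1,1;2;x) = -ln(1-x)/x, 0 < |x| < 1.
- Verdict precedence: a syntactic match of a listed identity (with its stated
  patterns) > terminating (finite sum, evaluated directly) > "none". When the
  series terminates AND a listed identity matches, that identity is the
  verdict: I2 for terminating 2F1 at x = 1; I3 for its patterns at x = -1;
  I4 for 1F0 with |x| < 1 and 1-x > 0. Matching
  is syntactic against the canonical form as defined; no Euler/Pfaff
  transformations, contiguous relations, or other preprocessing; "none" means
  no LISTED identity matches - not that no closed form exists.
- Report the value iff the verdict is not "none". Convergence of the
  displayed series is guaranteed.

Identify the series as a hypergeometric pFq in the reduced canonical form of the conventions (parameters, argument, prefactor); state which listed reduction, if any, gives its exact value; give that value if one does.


The tell: from the first term -\frac{1}{2}: the running product (C = -1/2) telescopes to a rising factorial.
Step ratio: r(k) = \frac{1}{2} * (k-\frac{3}{2}) (k+2) / [(k+\frac{3}{4}) (k+1)] - rational; roots negated = parameters, x = \frac{1}{2}, C = -\frac{1}{2}.

At argument \frac{1}{2}: a 2F1 with upper {-\frac{3}{2}, 2}, lower {\frac{3}{4}}, scaled by C = -\frac{1}{2}. Verdict: no listed reduction: x = \frac{1}{2} and upper {-\frac{3}{2}, 2} fail every I1-I6 pattern.


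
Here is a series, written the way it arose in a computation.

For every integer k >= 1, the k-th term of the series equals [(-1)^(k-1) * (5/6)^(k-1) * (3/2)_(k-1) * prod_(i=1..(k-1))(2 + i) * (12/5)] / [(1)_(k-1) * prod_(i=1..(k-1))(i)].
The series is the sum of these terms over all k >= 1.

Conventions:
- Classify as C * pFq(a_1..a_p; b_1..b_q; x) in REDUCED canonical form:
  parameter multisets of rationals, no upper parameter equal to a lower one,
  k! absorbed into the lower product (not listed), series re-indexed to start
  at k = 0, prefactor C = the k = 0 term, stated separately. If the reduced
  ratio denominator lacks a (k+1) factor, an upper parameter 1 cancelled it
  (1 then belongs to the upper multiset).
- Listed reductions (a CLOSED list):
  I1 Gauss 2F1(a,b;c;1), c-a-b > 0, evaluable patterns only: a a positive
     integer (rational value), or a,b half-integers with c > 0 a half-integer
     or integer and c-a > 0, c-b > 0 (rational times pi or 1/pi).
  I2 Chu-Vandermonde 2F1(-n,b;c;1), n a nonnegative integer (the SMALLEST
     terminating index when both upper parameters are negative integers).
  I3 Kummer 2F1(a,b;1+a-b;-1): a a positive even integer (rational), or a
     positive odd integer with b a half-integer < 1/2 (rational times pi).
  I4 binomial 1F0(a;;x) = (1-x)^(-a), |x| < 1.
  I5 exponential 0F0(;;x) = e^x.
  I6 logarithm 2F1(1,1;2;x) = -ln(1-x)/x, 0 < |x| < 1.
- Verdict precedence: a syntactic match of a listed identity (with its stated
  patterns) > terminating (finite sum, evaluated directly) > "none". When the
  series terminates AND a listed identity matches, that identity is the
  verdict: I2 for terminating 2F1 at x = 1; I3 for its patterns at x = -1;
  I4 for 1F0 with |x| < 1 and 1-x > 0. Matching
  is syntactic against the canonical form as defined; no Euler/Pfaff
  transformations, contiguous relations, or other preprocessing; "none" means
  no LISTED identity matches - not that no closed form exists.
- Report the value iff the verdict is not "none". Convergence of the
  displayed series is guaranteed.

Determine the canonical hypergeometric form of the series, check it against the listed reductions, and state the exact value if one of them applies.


Key step: with t_0 = 12/5, the product of the first k integers (C = 12/5) is k!.
Adjacent-term ratio: r(k) = (-5/6) * (k+3/2) (k+3) / [(k+1) (k+1)] - rational in k. x = (-5/6); t_0 = 12/5; negate the roots.

Prefactor 12/5, argument -5/6: 2F1 with upper {3/2, 3} over lower {1}. Verdict: no listed reduction: x = -5/6 and upper {3/2, 3} fail every I1-I6 pattern.
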